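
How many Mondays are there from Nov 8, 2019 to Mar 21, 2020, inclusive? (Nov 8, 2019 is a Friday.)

19

Nov 8, 2019 is a Friday; the first Monday on or after it is Nov 11, 2019 (3 days later).
From Nov 11, 2019 to Mar 21, 2020: 19 + 31 + 31 + 29 + 21 = 131 days (rest of Nov, Dec, Jan, Feb, Mar).
131 ÷ 7 = 18 full weeks with remainder 5, so 18 more Mondays after the first → 19.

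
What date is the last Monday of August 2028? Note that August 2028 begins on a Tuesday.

2028-08-28

August 2028 begins on a Tuesday, so the first Monday is August 7 (6 days later).
August 2028 has 31 days. Adding weeks: 7, 14, 21, 28 — the last one ≤ 31 is the 28th.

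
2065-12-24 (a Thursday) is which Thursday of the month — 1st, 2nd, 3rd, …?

Day 24 falls in week ⌈24/7⌉ of the month.
Days 1–7 hold the 1st Thursday, 8–14 the 2nd, 15–21 the 3rd, 22–28 the 4th, 29–31 the 5th.
24 is in the range for the 4th.

4th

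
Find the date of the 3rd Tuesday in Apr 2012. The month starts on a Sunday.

Apr 2012 begins on a Sunday, so the first Tuesday is Apr 3 (2 days later).
The 3rd Tuesday is 2 weeks later: 3 + 14 = 17.

Apr 17, 2012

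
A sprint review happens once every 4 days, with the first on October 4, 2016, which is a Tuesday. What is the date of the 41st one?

The 41st occurrence is 40 intervals after the first: 40 × 4 = 160 days after October 4, 2016.
October has 31 days — 27 days to the end of October leaves 133.
November has 30 days (103 left).
December has 31 days (72 left).
January has 31 days (41 left).
February has 28 days (13 left).
13 days into March → March 13, 2017.

March 13, 2017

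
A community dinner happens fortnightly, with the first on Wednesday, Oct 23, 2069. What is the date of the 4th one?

The 4th occurrence is 3 intervals after the first: 3 × 14 = 42 days after Oct 23, 2069.
Oct has 31 days — 8 days to the end of Oct leaves 34.
Nov has 30 days (4 left).
4 days into Dec → Dec 4, 2069.

Dec 4, 2069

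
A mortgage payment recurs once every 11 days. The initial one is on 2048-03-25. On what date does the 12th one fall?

The 12th occurrence is 11 intervals after the first: 11 × 11 = 121 days after 2048-03-25.
March has 31 days — 6 days to the end of March leaves 115.
April has 30 days (85 left).
May has 31 days (54 left).
June has 30 days (24 left).
24 days into July → 2048-07-24.

2048-07-24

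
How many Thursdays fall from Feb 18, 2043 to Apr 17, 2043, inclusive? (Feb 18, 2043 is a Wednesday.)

Feb 18, 2043 is a Wednesday; the first Thursday on or after it is Feb 19, 2043 (1 day later).
From Feb 19, 2043 to Apr 17, 2043: 9 + 31 + 17 = 57 days (rest of Feb, Mar, Apr).
57 ÷ 7 = 8 full weeks with remainder 1, so 8 more Thursdays after the first → 9.

9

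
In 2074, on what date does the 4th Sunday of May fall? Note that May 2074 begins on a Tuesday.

2074-05-27

May 2074 begins on a Tuesday, so the first Sunday is May 6 (5 days later).
The 4th Sunday is 3 weeks later: 6 + 21 = 27.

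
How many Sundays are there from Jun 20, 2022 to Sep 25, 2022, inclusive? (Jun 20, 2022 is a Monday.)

14

Jun 20, 2022 is a Monday; the first Sunday on or after it is Jun 26, 2022 (6 days later).
From Jun 26, 2022 to Sep 25, 2022: 4 + 31 + 31 + 25 = 91 days (rest of Jun, Jul, Aug, Sep).
91 ÷ 7 = 13 full weeks with remainder 0, so 13 more Sundays after the first → 14.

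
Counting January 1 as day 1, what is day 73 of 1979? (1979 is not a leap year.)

March 14, 1979

January has 31 days (73 − 31 = 42 remain).
February has 28 days (42 − 28 = 14 remain).
14 into March → March 14.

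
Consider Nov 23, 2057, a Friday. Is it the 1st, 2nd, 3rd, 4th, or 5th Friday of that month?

Day 23 falls in week ⌈23/7⌉ of the month.
Days 1–7 hold the 1st Friday, 8–14 the 2nd, 15–21 the 3rd, 22–28 the 4th, 29–31 the 5th.
23 is in the range for the 4th.

4th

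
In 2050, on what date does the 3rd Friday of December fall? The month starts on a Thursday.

December 2050 begins on a Thursday, so the first Friday is December 2 (1 day later).
The 3rd Friday is 2 weeks later: 2 + 14 = 16.

December 16, 2050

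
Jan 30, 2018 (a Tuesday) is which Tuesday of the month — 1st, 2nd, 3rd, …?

Day 30 falls in week ⌈30/7⌉ of the month.
Days 1–7 hold the 1st Tuesday, 8–14 the 2nd, 15–21 the 3rd, 22–28 the 4th, 29–31 the 5th.
30 is in the range for the 5th.

5th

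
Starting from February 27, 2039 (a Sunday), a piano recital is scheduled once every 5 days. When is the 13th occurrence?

The 13th occurrence is 12 intervals after the first: 12 × 5 = 60 days after February 27, 2039.
February has 28 days — 1 day to the end of February leaves 59.
March has 31 days (28 left).
28 days into April → April 28, 2039.

April 28, 2039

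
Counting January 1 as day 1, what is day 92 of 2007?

January has 31 days (92 − 31 = 61 remain).
February has 28 days (61 − 28 = 33 remain).
March has 31 days (33 − 31 = 2 remain).
2 into April → April 2.

2007-04-02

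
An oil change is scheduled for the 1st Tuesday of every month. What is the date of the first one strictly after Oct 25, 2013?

Nov 5, 2013

Oct 2013 starts on a Tuesday, so its 1st Tuesday is Oct 1, 2013.
That is not after Oct 25, 2013, so look at Nov 2013.
Nov 2013 starts on a Friday, so its 1st Tuesday is Nov 5, 2013 (4 days in).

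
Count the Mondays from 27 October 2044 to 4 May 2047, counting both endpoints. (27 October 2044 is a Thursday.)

131

27 October 2044 is a Thursday; the first Monday on or after it is 31 October 2044 (4 days later).
From 31 October 2044 to 4 May 2047: 61 + 365 + 365 + 124 = 915 days (rest of 2044, 2045, 2046, to 4 May 2047 in 2047).
915 ÷ 7 = 130 full weeks with remainder 5, so 130 more Mondays after the first → 131.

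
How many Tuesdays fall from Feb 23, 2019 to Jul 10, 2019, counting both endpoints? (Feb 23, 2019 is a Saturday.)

20

Feb 23, 2019 is a Saturday; the first Tuesday on or after it is Feb 26, 2019 (3 days later).
From Feb 26, 2019 to Jul 10, 2019: 2 + 31 + 30 + 31 + 30 + 10 = 134 days (rest of Feb, Mar, Apr, May, Jun, Jul).
134 ÷ 7 = 19 full weeks with remainder 1, so 19 more Tuesdays after the first → 20.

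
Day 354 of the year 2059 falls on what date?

January has 31 days (354 − 31 = 323 remain).
February has 28 days (323 − 28 = 295 remain).
March has 31 days (295 − 31 = 264 remain).
April has 30 days (264 − 30 = 234 remain).
May has 31 days (234 − 31 = 203 remain).
June has 30 days (203 − 30 = 173 remain).
July has 31 days (173 − 31 = 142 remain).
August has 31 days (142 − 31 = 111 remain).
September has 30 days (111 − 30 = 81 remain).
October has 31 days (81 − 31 = 50 remain).
November has 30 days (50 − 30 = 20 remain).
20 into December → December 20.

December 20, 2059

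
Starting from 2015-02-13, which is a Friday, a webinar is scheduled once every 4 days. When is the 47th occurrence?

The 47th occurrence is 46 intervals after the first: 46 × 4 = 184 days after 2015-02-13.
February has 28 days — 15 days to the end of February leaves 169.
March has 31 days (138 left).
April has 30 days (108 left).
May has 31 days (77 left).
June has 30 days (47 left).
July has 31 days (16 left).
16 days into August → 2015-08-16.

2015-08-16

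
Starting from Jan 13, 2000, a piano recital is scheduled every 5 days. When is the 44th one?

The 44th occurrence is 43 intervals after the first: 43 × 5 = 215 days after Jan 13, 2000.
Jan has 31 days — 18 days to the end of Jan leaves 197.
Feb has 29 days (168 left).
Mar has 31 days (137 left).
Apr has 30 days (107 left).
May has 31 days (76 left).
Jun has 30 days (46 left).
Jul has 31 days (15 left).
15 days into Aug → Aug 15, 2000.

Aug 15, 2000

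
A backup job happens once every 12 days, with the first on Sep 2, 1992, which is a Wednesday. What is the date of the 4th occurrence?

The 4th occurrence is 3 intervals after the first: 3 × 12 = 36 days after Sep 2, 1992.
Sep has 30 days — 28 days to the end of Sep leaves 8.
8 days into Oct → Oct 8, 1992.

Oct 8, 1992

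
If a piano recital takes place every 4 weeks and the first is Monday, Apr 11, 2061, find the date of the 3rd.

The 3rd occurrence is 2 intervals after the first: 2 × 28 = 56 days after Apr 11, 2061.
Apr has 30 days — 19 days to the end of Apr leaves 37.
May has 31 days (6 left).
6 days into Jun → Jun 6, 2061.

Jun 6, 2061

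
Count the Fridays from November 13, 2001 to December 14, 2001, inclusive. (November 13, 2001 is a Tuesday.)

November 13, 2001 is a Tuesday; the first Friday on or after it is November 16, 2001 (3 days later).
From November 16, 2001 to December 14, 2001: 14 + 14 = 28 days (rest of November, December).
28 ÷ 7 = 4 full weeks with remainder 0, so 4 more Fridays after the first → 5.

5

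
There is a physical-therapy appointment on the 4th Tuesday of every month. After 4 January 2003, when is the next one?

28 January 2003

January 2003 starts on a Wednesday; its first Tuesday is the 7th, so the 4th Tuesday is the 28th — 28 January 2003.
28 January 2003 is after 4 January 2003, so that is the next one.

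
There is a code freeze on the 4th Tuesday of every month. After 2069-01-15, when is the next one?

January 2069 starts on a Tuesday; its first Tuesday is the 1st, so the 4th Tuesday is the 22nd — 2069-01-22.
2069-01-22 is after 2069-01-15, so that is the next one.

2069-01-22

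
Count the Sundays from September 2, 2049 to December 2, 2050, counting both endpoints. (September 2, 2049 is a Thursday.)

65

September 2, 2049 is a Thursday; the first Sunday on or after it is September 5, 2049 (3 days later).
From September 5, 2049 to December 2, 2050: 117 + 336 = 453 days (rest of 2049, to December 2, 2050 in 2050).
453 ÷ 7 = 64 full weeks with remainder 5, so 64 more Sundays after the first → 65.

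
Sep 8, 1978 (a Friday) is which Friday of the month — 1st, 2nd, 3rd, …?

2nd

Day 8 falls in week ⌈8/7⌉ of the month.
Days 1–7 hold the 1st Friday, 8–14 the 2nd, 15–21 the 3rd, 22–28 the 4th, 29–31 the 5th.
8 is in the range for the 2nd.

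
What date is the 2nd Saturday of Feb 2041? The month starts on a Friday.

Feb 9, 2041

Feb 2041 begins on a Friday, so the first Saturday is Feb 2 (1 day later).
The 2nd Saturday is 1 weeks later: 2 + 7 = 9.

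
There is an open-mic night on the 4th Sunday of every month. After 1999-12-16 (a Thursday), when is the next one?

1999-12-26

December 1999 starts on a Wednesday; its first Sunday is the 5th, so the 4th Sunday is the 26th — 1999-12-26.
1999-12-26 is after 1999-12-16, so that is the next one.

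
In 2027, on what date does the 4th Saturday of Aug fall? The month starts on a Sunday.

Aug 28, 2027

Aug 2027 begins on a Sunday, so the first Saturday is Aug 7 (6 days later).
The 4th Saturday is 3 weeks later: 7 + 21 = 28.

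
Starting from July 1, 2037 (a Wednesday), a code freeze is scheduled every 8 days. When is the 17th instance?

The 17th occurrence is 16 intervals after the first: 16 × 8 = 128 days after July 1, 2037.
July has 31 days — 30 days to the end of July leaves 98.
August has 31 days (67 left).
September has 30 days (37 left).
October has 31 days (6 left).
6 days into November → November 6, 2037.

November 6, 2037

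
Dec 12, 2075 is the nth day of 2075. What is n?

346

Days in months before Dec: 31 + 28 + 31 + 30 + 31 + 30 + 31 + 31 + 30 + 31 + 30 = 334.
Plus 12 days into Dec → day 346.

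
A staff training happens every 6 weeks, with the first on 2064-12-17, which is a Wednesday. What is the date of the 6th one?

2065-07-15

The 6th occurrence is 5 intervals after the first: 5 × 42 = 210 days after 2064-12-17.
December has 31 days — 14 days to the end of December leaves 196.
January has 31 days (165 left).
February has 28 days (137 left).
March has 31 days (106 left).
April has 30 days (76 left).
May has 31 days (45 left).
June has 30 days (15 left).
15 days into July → 2065-07-15.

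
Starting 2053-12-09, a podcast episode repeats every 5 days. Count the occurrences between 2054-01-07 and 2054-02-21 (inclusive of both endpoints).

Occurrences land 5·i days after 2053-12-09 for i = 0, 1, 2, …
2054-01-07 is 29 days after the start; 29 ÷ 5 = 5 remainder 4; since the remainder is 4, round up to i = 6. First occurrence in the window: #7 on 2054-01-08 (6×5 = 30 days in).
2054-02-21 is 74 days after the start; 74 ÷ 5 = 14 remainder 4. Last occurrence in the window: #15 on 2054-02-17.
Occurrences #7 through #15: 9 in total.

9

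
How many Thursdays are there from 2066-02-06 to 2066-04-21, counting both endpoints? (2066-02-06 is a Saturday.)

2066-02-06 is a Saturday; the first Thursday on or after it is 2066-02-11 (5 days later).
From 2066-02-11 to 2066-04-21: 17 + 31 + 21 = 69 days (rest of February, March, April).
69 ÷ 7 = 9 full weeks with remainder 6, so 9 more Thursdays after the first → 10.

10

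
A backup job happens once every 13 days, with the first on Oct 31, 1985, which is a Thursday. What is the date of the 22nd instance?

The 22nd occurrence is 21 intervals after the first: 21 × 13 = 273 days after Oct 31, 1985.
Oct has 31 days — 0 days to the end of Oct leaves 273.
Nov has 30 days (243 left).
Dec has 31 days (212 left).
Jan has 31 days (181 left).
Feb has 28 days (153 left).
Mar has 31 days (122 left).
Apr has 30 days (92 left).
May has 31 days (61 left).
Jun has 30 days (31 left).
31 days into Jul → Jul 31, 1986.

Jul 31, 1986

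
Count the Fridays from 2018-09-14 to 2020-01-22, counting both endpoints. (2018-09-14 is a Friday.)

2018-09-14 is a Friday; the first Friday on or after it is 2018-09-14.
From 2018-09-14 to 2020-01-22: 108 + 365 + 22 = 495 days (rest of 2018, 2019, to 2020-01-22 in 2020).
495 ÷ 7 = 70 full weeks with remainder 5, so 70 more Fridays after the first → 71.

71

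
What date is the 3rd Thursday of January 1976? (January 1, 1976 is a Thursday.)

January 1976 begins on a Thursday, so the first Thursday is January 1.
The 3rd Thursday is 2 weeks later: 1 + 14 = 15.

1976-01-15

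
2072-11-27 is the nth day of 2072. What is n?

332

Days in months before November: 31 + 29 + 31 + 30 + 31 + 30 + 31 + 31 + 30 + 31 = 305.
Plus 27 days into November → day 332.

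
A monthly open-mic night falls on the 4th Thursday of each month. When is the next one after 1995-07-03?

July 1995 starts on a Saturday; its first Thursday is the 6th, so the 4th Thursday is the 27th — 1995-07-27.
1995-07-27 is after 1995-07-03, so that is the next one.

1995-07-27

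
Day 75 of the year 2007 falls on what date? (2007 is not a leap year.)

January has 31 days (75 − 31 = 44 remain).
February has 28 days (44 − 28 = 16 remain).
16 into March → March 16.

March 16, 2007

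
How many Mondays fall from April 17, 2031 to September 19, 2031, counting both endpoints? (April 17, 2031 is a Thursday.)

22

April 17, 2031 is a Thursday; the first Monday on or after it is April 21, 2031 (4 days later).
From April 21, 2031 to September 19, 2031: 9 + 31 + 30 + 31 + 31 + 19 = 151 days (rest of April, May, June, July, August, September).
151 ÷ 7 = 21 full weeks with remainder 4, so 21 more Mondays after the first → 22.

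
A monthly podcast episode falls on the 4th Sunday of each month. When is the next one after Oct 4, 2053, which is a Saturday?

Oct 2053 starts on a Wednesday; its first Sunday is the 5th, so the 4th Sunday is the 26th — Oct 26, 2053.
Oct 26, 2053 is after Oct 4, 2053, so that is the next one.

Oct 26, 2053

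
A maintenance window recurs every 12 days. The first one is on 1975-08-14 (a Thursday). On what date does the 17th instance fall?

1976-02-22

The 17th occurrence is 16 intervals after the first: 16 × 12 = 192 days after 1975-08-14.
August has 31 days — 17 days to the end of August leaves 175.
September has 30 days (145 left).
October has 31 days (114 left).
November has 30 days (84 left).
December has 31 days (53 left).
January has 31 days (22 left).
22 days into February → 1976-02-22.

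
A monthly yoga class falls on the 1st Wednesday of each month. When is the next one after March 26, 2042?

April 2, 2042

March 2042 starts on a Saturday, so its 1st Wednesday is March 5, 2042 (4 days in).
That is not after March 26, 2042, so look at April 2042.
April 2042 starts on a Tuesday, so its 1st Wednesday is April 2, 2042 (1 day in).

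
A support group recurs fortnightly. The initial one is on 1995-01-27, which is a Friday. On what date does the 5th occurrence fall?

1995-03-24

The 5th occurrence is 4 intervals after the first: 4 × 14 = 56 days after 1995-01-27.
January has 31 days — 4 days to the end of January leaves 52.
February has 28 days (24 left).
24 days into March → 1995-03-24.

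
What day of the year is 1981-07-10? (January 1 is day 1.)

Days in months before July: 31 + 28 + 31 + 30 + 31 + 30 = 181.
Plus 10 days into July → day 191.

191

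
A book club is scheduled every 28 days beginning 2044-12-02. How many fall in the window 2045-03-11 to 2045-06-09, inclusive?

3

Occurrences land 28·i days after 2044-12-02 for i = 0, 1, 2, …
2045-03-11 is 99 days after the start; 99 ÷ 28 = 3 remainder 15; since the remainder is 15, round up to i = 4. First occurrence in the window: #5 on 2045-03-24 (4×28 = 112 days in).
2045-06-09 is 189 days after the start; 189 ÷ 28 = 6 remainder 21. Last occurrence in the window: #7 on 2045-05-19.
Occurrences #5 through #7: 3 in total.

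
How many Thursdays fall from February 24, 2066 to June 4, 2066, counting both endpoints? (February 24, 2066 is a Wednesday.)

15

February 24, 2066 is a Wednesday; the first Thursday on or after it is February 25, 2066 (1 day later).
From February 25, 2066 to June 4, 2066: 3 + 31 + 30 + 31 + 4 = 99 days (rest of February, March, April, May, June).
99 ÷ 7 = 14 full weeks with remainder 1, so 14 more Thursdays after the first → 15.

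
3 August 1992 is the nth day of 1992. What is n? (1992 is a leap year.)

Days in months before August: 31 + 29 + 31 + 30 + 31 + 30 + 31 = 213.
Plus 3 days into August → day 216.

216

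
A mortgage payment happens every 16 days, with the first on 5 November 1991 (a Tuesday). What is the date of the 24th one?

The 24th occurrence is 23 intervals after the first: 23 × 16 = 368 days after 5 November 1991.
November has 30 days — 25 days to the end of November leaves 343.
December has 31 days (312 left).
January has 31 days (281 left).
February has 29 days (252 left).
March has 31 days (221 left).
April has 30 days (191 left).
May has 31 days (160 left).
June has 30 days (130 left).
July has 31 days (99 left).
August has 31 days (68 left).
September has 30 days (38 left).
October has 31 days (7 left).
7 days into November → 7 November 1992.

7 November 1992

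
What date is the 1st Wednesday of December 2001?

The first Wednesday of December 2001 is December 5.

2001-12-05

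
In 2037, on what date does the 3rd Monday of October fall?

2037-10-19

October 2037 begins on a Thursday, so the first Monday is October 5 (4 days later).
The 3rd Monday is 2 weeks later: 5 + 14 = 19.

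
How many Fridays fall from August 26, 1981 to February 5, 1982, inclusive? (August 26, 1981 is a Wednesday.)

24

August 26, 1981 is a Wednesday; the first Friday on or after it is August 28, 1981 (2 days later).
From August 28, 1981 to February 5, 1982: 3 + 30 + 31 + 30 + 31 + 31 + 5 = 161 days (rest of August, September, October, November, December, January, February).
161 ÷ 7 = 23 full weeks with remainder 0, so 23 more Fridays after the first → 24.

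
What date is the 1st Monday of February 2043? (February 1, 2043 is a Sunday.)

February 2043 begins on a Sunday, so the first Monday is February 2 (1 day later).

February 2, 2043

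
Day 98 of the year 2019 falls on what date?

Apr 8, 2019

Jan has 31 days (98 − 31 = 67 remain).
Feb has 28 days (67 − 28 = 39 remain).
Mar has 31 days (39 − 31 = 8 remain).
8 into Apr → Apr 8.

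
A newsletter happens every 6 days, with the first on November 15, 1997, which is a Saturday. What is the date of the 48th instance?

The 48th occurrence is 47 intervals after the first: 47 × 6 = 282 days after November 15, 1997.
November has 30 days — 15 days to the end of November leaves 267.
December has 31 days (236 left).
January has 31 days (205 left).
February has 28 days (177 left).
March has 31 days (146 left).
April has 30 days (116 left).
May has 31 days (85 left).
June has 30 days (55 left).
July has 31 days (24 left).
24 days into August → August 24, 1998.

August 24, 1998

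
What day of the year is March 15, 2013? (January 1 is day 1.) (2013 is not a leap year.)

Days in months before March: 31 + 28 = 59.
Plus 15 days into March → day 74.

74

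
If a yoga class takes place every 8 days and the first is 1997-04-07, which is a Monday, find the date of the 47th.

The 47th occurrence is 46 intervals after the first: 46 × 8 = 368 days after 1997-04-07.
April has 30 days — 23 days to the end of April leaves 345.
May has 31 days (314 left).
June has 30 days (284 left).
July has 31 days (253 left).
August has 31 days (222 left).
September has 30 days (192 left).
October has 31 days (161 left).
November has 30 days (131 left).
December has 31 days (100 left).
January has 31 days (69 left).
February has 28 days (41 left).
March has 31 days (10 left).
10 days into April → 1998-04-10.

1998-04-10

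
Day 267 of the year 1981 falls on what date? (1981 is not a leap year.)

January has 31 days (267 − 31 = 236 remain).
February has 28 days (236 − 28 = 208 remain).
March has 31 days (208 − 31 = 177 remain).
April has 30 days (177 − 30 = 147 remain).
May has 31 days (147 − 31 = 116 remain).
June has 30 days (116 − 30 = 86 remain).
July has 31 days (86 − 31 = 55 remain).
August has 31 days (55 − 31 = 24 remain).
24 into September → September 24.

September 24, 1981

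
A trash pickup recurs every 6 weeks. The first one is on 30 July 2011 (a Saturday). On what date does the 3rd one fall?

22 October 2011

The 3rd occurrence is 2 intervals after the first: 2 × 42 = 84 days after 30 July 2011.
July has 31 days — 1 day to the end of July leaves 83.
August has 31 days (52 left).
September has 30 days (22 left).
22 days into October → 22 October 2011.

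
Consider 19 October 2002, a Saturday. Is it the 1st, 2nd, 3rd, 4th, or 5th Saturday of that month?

3rd

Day 19 falls in week ⌈19/7⌉ of the month.
Days 1–7 hold the 1st Saturday, 8–14 the 2nd, 15–21 the 3rd, 22–28 the 4th, 29–31 the 5th.
19 is in the range for the 3rd.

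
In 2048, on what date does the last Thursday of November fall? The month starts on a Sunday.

November 2048 begins on a Sunday, so the first Thursday is November 5 (4 days later).
November 2048 has 30 days. Adding weeks: 5, 12, 19, 26 — the last one ≤ 30 is the 26th.

November 26, 2048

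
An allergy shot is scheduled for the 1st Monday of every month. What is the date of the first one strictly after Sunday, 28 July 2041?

July 2041 starts on a Monday, so its 1st Monday is 1 July 2041.
That is not after 28 July 2041, so look at August 2041.
August 2041 starts on a Thursday, so its 1st Monday is 5 August 2041 (4 days in).

5 August 2041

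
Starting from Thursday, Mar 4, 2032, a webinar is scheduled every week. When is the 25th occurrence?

The 25th occurrence is 24 intervals after the first: 24 × 7 = 168 days after Mar 4, 2032.
Mar has 31 days — 27 days to the end of Mar leaves 141.
Apr has 30 days (111 left).
May has 31 days (80 left).
Jun has 30 days (50 left).
Jul has 31 days (19 left).
19 days into Aug → Aug 19, 2032.

Aug 19, 2032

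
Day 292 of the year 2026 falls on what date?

October 19, 2026

January has 31 days (292 − 31 = 261 remain).
February has 28 days (261 − 28 = 233 remain).
March has 31 days (233 − 31 = 202 remain).
April has 30 days (202 − 30 = 172 remain).
May has 31 days (172 − 31 = 141 remain).
June has 30 days (141 − 30 = 111 remain).
July has 31 days (111 − 31 = 80 remain).
August has 31 days (80 − 31 = 49 remain).
September has 30 days (49 − 30 = 19 remain).
19 into October → October 19.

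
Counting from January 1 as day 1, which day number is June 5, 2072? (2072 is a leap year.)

Days in months before June: 31 + 29 + 31 + 30 + 31 = 152.
Plus 5 days into June → day 157.

157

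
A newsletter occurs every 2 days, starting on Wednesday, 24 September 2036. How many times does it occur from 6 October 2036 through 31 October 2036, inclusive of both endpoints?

13

Occurrences land 2·i days after 24 September 2036 for i = 0, 1, 2, …
6 October 2036 is 12 days after the start; 12 ÷ 2 = 6 remainder 0. First occurrence in the window: #7 on 6 October 2036 (6×2 = 12 days in).
31 October 2036 is 37 days after the start; 37 ÷ 2 = 18 remainder 1. Last occurrence in the window: #19 on 30 October 2036.
Occurrences #7 through #19: 13 in total.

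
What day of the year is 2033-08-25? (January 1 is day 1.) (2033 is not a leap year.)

237

Days in months before August: 31 + 28 + 31 + 30 + 31 + 30 + 31 = 212.
Plus 25 days into August → day 237.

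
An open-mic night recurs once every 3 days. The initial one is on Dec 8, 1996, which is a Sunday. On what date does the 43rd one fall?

The 43rd occurrence is 42 intervals after the first: 42 × 3 = 126 days after Dec 8, 1996.
Dec has 31 days — 23 days to the end of Dec leaves 103.
Jan has 31 days (72 left).
Feb has 28 days (44 left).
Mar has 31 days (13 left).
13 days into Apr → Apr 13, 1997.

Apr 13, 1997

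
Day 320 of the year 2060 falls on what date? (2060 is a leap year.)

January has 31 days (320 − 31 = 289 remain).
February has 29 days (289 − 29 = 260 remain).
March has 31 days (260 − 31 = 229 remain).
April has 30 days (229 − 30 = 199 remain).
May has 31 days (199 − 31 = 168 remain).
June has 30 days (168 − 30 = 138 remain).
July has 31 days (138 − 31 = 107 remain).
August has 31 days (107 − 31 = 76 remain).
September has 30 days (76 − 30 = 46 remain).
October has 31 days (46 − 31 = 15 remain).
15 into November → November 15.

2060-11-15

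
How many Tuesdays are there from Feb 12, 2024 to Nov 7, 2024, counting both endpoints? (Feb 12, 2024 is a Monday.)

Feb 12, 2024 is a Monday; the first Tuesday on or after it is Feb 13, 2024 (1 day later).
From Feb 13, 2024 to Nov 7, 2024: 16 + 31 + 30 + 31 + 30 + 31 + 31 + 30 + 31 + 7 = 268 days (rest of Feb, Mar, Apr, May, Jun, Jul, Aug, Sep, Oct, Nov).
268 ÷ 7 = 38 full weeks with remainder 2, so 38 more Tuesdays after the first → 39.

39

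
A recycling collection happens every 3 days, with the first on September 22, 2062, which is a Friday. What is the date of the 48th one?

The 48th occurrence is 47 intervals after the first: 47 × 3 = 141 days after September 22, 2062.
September has 30 days — 8 days to the end of September leaves 133.
October has 31 days (102 left).
November has 30 days (72 left).
December has 31 days (41 left).
January has 31 days (10 left).
10 days into February → February 10, 2063.

February 10, 2063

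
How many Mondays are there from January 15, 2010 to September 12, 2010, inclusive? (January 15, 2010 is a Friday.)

January 15, 2010 is a Friday; the first Monday on or after it is January 18, 2010 (3 days later).
From January 18, 2010 to September 12, 2010: 13 + 28 + 31 + 30 + 31 + 30 + 31 + 31 + 12 = 237 days (rest of January, February, March, April, May, June, July, August, September).
237 ÷ 7 = 33 full weeks with remainder 6, so 33 more Mondays after the first → 34.

34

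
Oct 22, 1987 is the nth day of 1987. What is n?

Days in months before Oct: 31 + 28 + 31 + 30 + 31 + 30 + 31 + 31 + 30 = 273.
Plus 22 days into Oct → day 295.

295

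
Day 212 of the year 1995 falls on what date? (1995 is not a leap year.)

1995-07-31

January has 31 days (212 − 31 = 181 remain).
February has 28 days (181 − 28 = 153 remain).
March has 31 days (153 − 31 = 122 remain).
April has 30 days (122 − 30 = 92 remain).
May has 31 days (92 − 31 = 61 remain).
June has 30 days (61 − 30 = 31 remain).
31 into July → July 31.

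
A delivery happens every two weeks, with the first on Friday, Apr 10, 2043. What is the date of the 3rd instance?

May 8, 2043

The 3rd occurrence is 2 intervals after the first: 2 × 14 = 28 days after Apr 10, 2043.
Apr has 30 days — 20 days to the end of Apr leaves 8.
8 days into May → May 8, 2043.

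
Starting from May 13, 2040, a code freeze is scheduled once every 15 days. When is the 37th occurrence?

November 4, 2041

The 37th occurrence is 36 intervals after the first: 36 × 15 = 540 days after May 13, 2040.
May has 31 days — 18 days to the end of May leaves 522.
From end of May to end of 2040 is 214 days (308 left).
January has 31 days (277 left).
February has 28 days (249 left).
March has 31 days (218 left).
April has 30 days (188 left).
May has 31 days (157 left).
June has 30 days (127 left).
July has 31 days (96 left).
August has 31 days (65 left).
September has 30 days (35 left).
October has 31 days (4 left).
4 days into November → November 4, 2041.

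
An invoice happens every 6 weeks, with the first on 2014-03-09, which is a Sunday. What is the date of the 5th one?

2014-08-24

The 5th occurrence is 4 intervals after the first: 4 × 42 = 168 days after 2014-03-09.
March has 31 days — 22 days to the end of March leaves 146.
April has 30 days (116 left).
May has 31 days (85 left).
June has 30 days (55 left).
July has 31 days (24 left).
24 days into August → 2014-08-24.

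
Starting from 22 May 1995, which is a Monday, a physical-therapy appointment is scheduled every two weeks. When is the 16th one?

The 16th occurrence is 15 intervals after the first: 15 × 14 = 210 days after 22 May 1995.
May has 31 days — 9 days to the end of May leaves 201.
June has 30 days (171 left).
July has 31 days (140 left).
August has 31 days (109 left).
September has 30 days (79 left).
October has 31 days (48 left).
November has 30 days (18 left).
18 days into December → 18 December 1995.

18 December 1995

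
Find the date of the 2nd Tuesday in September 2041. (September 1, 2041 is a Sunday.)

September 2041 begins on a Sunday, so the first Tuesday is September 3 (2 days later).
The 2nd Tuesday is 1 weeks later: 3 + 7 = 10.

10 September 2041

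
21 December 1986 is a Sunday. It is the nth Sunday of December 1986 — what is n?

3rd

Day 21 falls in week ⌈21/7⌉ of the month.
Days 1–7 hold the 1st Sunday, 8–14 the 2nd, 15–21 the 3rd, 22–28 the 4th, 29–31 the 5th.
21 is in the range for the 3rd.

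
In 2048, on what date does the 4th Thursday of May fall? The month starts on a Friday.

May 2048 begins on a Friday, so the first Thursday is May 7 (6 days later).
The 4th Thursday is 3 weeks later: 7 + 21 = 28.

May 28, 2048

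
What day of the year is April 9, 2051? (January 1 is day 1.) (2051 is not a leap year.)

99

Days in months before April: 31 + 28 + 31 = 90.
Plus 9 days into April → day 99.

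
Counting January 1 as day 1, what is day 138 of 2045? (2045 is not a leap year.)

May 18, 2045

Jan has 31 days (138 − 31 = 107 remain).
Feb has 28 days (107 − 28 = 79 remain).
Mar has 31 days (79 − 31 = 48 remain).
Apr has 30 days (48 − 30 = 18 remain).
18 into May → May 18.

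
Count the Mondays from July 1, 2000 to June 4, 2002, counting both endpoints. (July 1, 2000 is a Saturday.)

July 1, 2000 is a Saturday; the first Monday on or after it is July 3, 2000 (2 days later).
From July 3, 2000 to June 4, 2002: 181 + 365 + 155 = 701 days (rest of 2000, 2001, to June 4, 2002 in 2002).
701 ÷ 7 = 100 full weeks with remainder 1, so 100 more Mondays after the first → 101.

101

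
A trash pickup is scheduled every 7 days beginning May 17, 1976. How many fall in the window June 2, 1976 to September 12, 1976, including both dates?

14

Occurrences land 7·i days after May 17, 1976 for i = 0, 1, 2, …
June 2, 1976 is 16 days after the start; 16 ÷ 7 = 2 remainder 2; since the remainder is 2, round up to i = 3. First occurrence in the window: #4 on June 7, 1976 (3×7 = 21 days in).
September 12, 1976 is 118 days after the start; 118 ÷ 7 = 16 remainder 6. Last occurrence in the window: #17 on September 6, 1976.
Occurrences #4 through #17: 14 in total.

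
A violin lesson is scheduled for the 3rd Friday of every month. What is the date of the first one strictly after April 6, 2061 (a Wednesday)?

April 15, 2061

April 2061 starts on a Friday; its first Friday is the 1st, so the 3rd Friday is the 15th — April 15, 2061.
April 15, 2061 is after April 6, 2061, so that is the next one.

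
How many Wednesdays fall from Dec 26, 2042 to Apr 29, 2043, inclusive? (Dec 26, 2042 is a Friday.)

Dec 26, 2042 is a Friday; the first Wednesday on or after it is Dec 31, 2042 (5 days later).
From Dec 31, 2042 to Apr 29, 2043: 0 + 31 + 28 + 31 + 29 = 119 days (rest of Dec, Jan, Feb, Mar, Apr).
119 ÷ 7 = 17 full weeks with remainder 0, so 17 more Wednesdays after the first → 18.

18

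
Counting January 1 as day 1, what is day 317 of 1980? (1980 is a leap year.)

12 November 1980

January has 31 days (317 − 31 = 286 remain).
February has 29 days (286 − 29 = 257 remain).
March has 31 days (257 − 31 = 226 remain).
April has 30 days (226 − 30 = 196 remain).
May has 31 days (196 − 31 = 165 remain).
June has 30 days (165 − 30 = 135 remain).
July has 31 days (135 − 31 = 104 remain).
August has 31 days (104 − 31 = 73 remain).
September has 30 days (73 − 30 = 43 remain).
October has 31 days (43 − 31 = 12 remain).
12 into November → November 12.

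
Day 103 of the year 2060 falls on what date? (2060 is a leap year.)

January has 31 days (103 − 31 = 72 remain).
February has 29 days (72 − 29 = 43 remain).
March has 31 days (43 − 31 = 12 remain).
12 into April → April 12.

2060-04-12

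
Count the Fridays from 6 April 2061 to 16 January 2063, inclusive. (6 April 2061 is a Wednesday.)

93

6 April 2061 is a Wednesday; the first Friday on or after it is 8 April 2061 (2 days later).
From 8 April 2061 to 16 January 2063: 267 + 365 + 16 = 648 days (rest of 2061, 2062, to 16 January 2063 in 2063).
648 ÷ 7 = 92 full weeks with remainder 4, so 92 more Fridays after the first → 93.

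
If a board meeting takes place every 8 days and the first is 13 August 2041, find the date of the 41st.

The 41st occurrence is 40 intervals after the first: 40 × 8 = 320 days after 13 August 2041.
August has 31 days — 18 days to the end of August leaves 302.
September has 30 days (272 left).
October has 31 days (241 left).
November has 30 days (211 left).
December has 31 days (180 left).
January has 31 days (149 left).
February has 28 days (121 left).
March has 31 days (90 left).
April has 30 days (60 left).
May has 31 days (29 left).
29 days into June → 29 June 2042.

29 June 2042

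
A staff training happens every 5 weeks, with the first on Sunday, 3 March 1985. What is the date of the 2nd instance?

The 2nd occurrence is 1 interval after the first: 1 × 35 = 35 days after 3 March 1985.
March has 31 days — 28 days to the end of March leaves 7.
7 days into April → 7 April 1985.

7 April 1985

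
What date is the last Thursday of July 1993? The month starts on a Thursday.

July 1993 begins on a Thursday, so the first Thursday is July 1.
July 1993 has 31 days. Adding weeks: 1, 8, 15, 22, 29 — the last one ≤ 31 is the 29th.

July 29, 1993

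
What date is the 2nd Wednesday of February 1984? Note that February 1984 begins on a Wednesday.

1984-02-08

February 1984 begins on a Wednesday, so the first Wednesday is February 1.
The 2nd Wednesday is 1 weeks later: 1 + 7 = 8.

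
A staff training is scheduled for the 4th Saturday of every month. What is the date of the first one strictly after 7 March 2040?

March 2040 starts on a Thursday; its first Saturday is the 3rd, so the 4th Saturday is the 24th — 24 March 2040.
24 March 2040 is after 7 March 2040, so that is the next one.

24 March 2040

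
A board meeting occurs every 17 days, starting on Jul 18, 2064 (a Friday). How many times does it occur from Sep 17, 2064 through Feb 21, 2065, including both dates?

Occurrences land 17·i days after Jul 18, 2064 for i = 0, 1, 2, …
Sep 17, 2064 is 61 days after the start; 61 ÷ 17 = 3 remainder 10; since the remainder is 10, round up to i = 4. First occurrence in the window: #5 on Sep 24, 2064 (4×17 = 68 days in).
Feb 21, 2065 is 218 days after the start; 218 ÷ 17 = 12 remainder 14. Last occurrence in the window: #13 on Feb 7, 2065.
Occurrences #5 through #13: 9 in total.

9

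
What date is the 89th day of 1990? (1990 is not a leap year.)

Mar 30, 1990

Jan has 31 days (89 − 31 = 58 remain).
Feb has 28 days (58 − 28 = 30 remain).
30 into Mar → Mar 30.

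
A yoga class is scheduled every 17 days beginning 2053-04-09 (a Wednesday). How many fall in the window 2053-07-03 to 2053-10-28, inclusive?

Occurrences land 17·i days after 2053-04-09 for i = 0, 1, 2, …
2053-07-03 is 85 days after the start; 85 ÷ 17 = 5 remainder 0. First occurrence in the window: #6 on 2053-07-03 (5×17 = 85 days in).
2053-10-28 is 202 days after the start; 202 ÷ 17 = 11 remainder 15. Last occurrence in the window: #12 on 2053-10-13.
Occurrences #6 through #12: 7 in total.

7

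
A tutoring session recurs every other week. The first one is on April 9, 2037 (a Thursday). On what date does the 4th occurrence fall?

May 21, 2037

The 4th occurrence is 3 intervals after the first: 3 × 14 = 42 days after April 9, 2037.
April has 30 days — 21 days to the end of April leaves 21.
21 days into May → May 21, 2037.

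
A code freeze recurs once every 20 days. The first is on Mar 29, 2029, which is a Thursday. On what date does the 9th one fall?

The 9th occurrence is 8 intervals after the first: 8 × 20 = 160 days after Mar 29, 2029.
Mar has 31 days — 2 days to the end of Mar leaves 158.
Apr has 30 days (128 left).
May has 31 days (97 left).
Jun has 30 days (67 left).
Jul has 31 days (36 left).
Aug has 31 days (5 left).
5 days into Sep → Sep 5, 2029.

Sep 5, 2029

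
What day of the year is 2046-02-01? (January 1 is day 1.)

Days in months before February: 31 = 31.
Plus 1 day into February → day 32.

32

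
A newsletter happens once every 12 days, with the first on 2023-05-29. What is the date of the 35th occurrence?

2024-07-10

The 35th occurrence is 34 intervals after the first: 34 × 12 = 408 days after 2023-05-29.
May has 31 days — 2 days to the end of May leaves 406.
From end of May to end of 2023 is 214 days (192 left).
January has 31 days (161 left).
February has 29 days (132 left).
March has 31 days (101 left).
April has 30 days (71 left).
May has 31 days (40 left).
June has 30 days (10 left).
10 days into July → 2024-07-10.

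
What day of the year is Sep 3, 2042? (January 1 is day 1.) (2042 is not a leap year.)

246

Days in months before Sep: 31 + 28 + 31 + 30 + 31 + 30 + 31 + 31 = 243.
Plus 3 days into Sep → day 246.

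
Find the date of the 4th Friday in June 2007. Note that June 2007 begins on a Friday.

June 2007 begins on a Friday, so the first Friday is June 1.
The 4th Friday is 3 weeks later: 1 + 21 = 22.

22 June 2007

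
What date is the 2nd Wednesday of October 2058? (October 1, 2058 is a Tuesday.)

9 October 2058

October 2058 begins on a Tuesday, so the first Wednesday is October 2 (1 day later).
The 2nd Wednesday is 1 weeks later: 2 + 7 = 9.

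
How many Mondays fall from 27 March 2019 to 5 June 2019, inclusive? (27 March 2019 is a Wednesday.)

10

27 March 2019 is a Wednesday; the first Monday on or after it is 1 April 2019 (5 days later).
From 1 April 2019 to 5 June 2019: 29 + 31 + 5 = 65 days (rest of April, May, June).
65 ÷ 7 = 9 full weeks with remainder 2, so 9 more Mondays after the first → 10.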